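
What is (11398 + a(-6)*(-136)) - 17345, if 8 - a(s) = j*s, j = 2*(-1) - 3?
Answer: -2955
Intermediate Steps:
j = -5 (j = -2 - 3 = -5)
a(s) = 8 + 5*s (a(s) = 8 - (-5)*s = 8 + 5*s)
(11398 + a(-6)*(-136)) - 17345 = (11398 + (8 + 5*(-6))*(-136)) - 17345 = (11398 + (8 - 30)*(-136)) - 17345 = (11398 - 22*(-136)) - 17345 = (11398 + 2992) - 17345 = 14390 - 17345 = -2955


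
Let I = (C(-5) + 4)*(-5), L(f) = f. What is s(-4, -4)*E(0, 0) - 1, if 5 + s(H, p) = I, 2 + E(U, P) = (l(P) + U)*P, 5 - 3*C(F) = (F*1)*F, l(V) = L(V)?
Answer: -53/3 ≈ -17.667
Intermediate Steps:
l(V) = V
C(F) = 5/3 - F²/3 (C(F) = 5/3 - F*1*F/3 = 5/3 - F*F/3 = 5/3 - F²/3)
E(U, P) = -2 + P*(P + U) (E(U, P) = -2 + (P + U)*P = -2 + P*(P + U))
I = 40/3 (I = ((5/3 - ⅓*(-5)²) + 4)*(-5) = ((5/3 - ⅓*25) + 4)*(-5) = ((5/3 - 25/3) + 4)*(-5) = (-20/3 + 4)*(-5) = -8/3*(-5) = 40/3 ≈ 13.333)
s(H, p) = 25/3 (s(H, p) = -5 + 40/3 = 25/3)
s(-4, -4)*E(0, 0) - 1 = 25*(-2 + 0² + 0*0)/3 - 1 = 25*(-2 + 0 + 0)/3 - 1 = (25/3)*(-2) - 1 = -50/3 - 1 = -53/3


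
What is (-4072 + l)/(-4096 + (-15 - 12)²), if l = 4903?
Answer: -831/3367 ≈ -0.24681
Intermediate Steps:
(-4072 + l)/(-4096 + (-15 - 12)²) = (-4072 + 4903)/(-4096 + (-15 - 12)²) = 831/(-4096 + (-27)²) = 831/(-4096 + 729) = 831/(-3367) = 831*(-1/3367) = -831/3367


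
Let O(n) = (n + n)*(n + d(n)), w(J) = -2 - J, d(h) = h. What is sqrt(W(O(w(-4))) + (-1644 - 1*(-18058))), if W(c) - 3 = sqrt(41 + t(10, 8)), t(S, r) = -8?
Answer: sqrt(16417 + sqrt(33)) ≈ 128.15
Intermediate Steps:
O(n) = 4*n**2 (O(n) = (n + n)*(n + n) = (2*n)*(2*n) = 4*n**2)
W(c) = 3 + sqrt(33) (W(c) = 3 + sqrt(41 - 8) = 3 + sqrt(33))
sqrt(W(O(w(-4))) + (-1644 - 1*(-18058))) = sqrt((3 + sqrt(33)) + (-1644 - 1*(-18058))) = sqrt((3 + sqrt(33)) + (-1644 + 18058)) = sqrt((3 + sqrt(33)) + 16414) = sqrt(16417 + sqrt(33))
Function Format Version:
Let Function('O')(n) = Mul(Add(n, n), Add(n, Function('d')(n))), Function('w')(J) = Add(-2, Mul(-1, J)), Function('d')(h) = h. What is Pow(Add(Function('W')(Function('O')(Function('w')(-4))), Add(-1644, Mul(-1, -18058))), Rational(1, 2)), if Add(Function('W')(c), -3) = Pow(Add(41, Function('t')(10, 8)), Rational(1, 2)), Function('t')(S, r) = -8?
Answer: Pow(Add(16417, Pow(33, Rational(1, 2))), Rational(1, 2)) ≈ 128.15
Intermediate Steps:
Function('O')(n) = Mul(4, Pow(n, 2)) (Function('O')(n) = Mul(Add(n, n), Add(n, n)) = Mul(Mul(2, n), Mul(2, n)) = Mul(4, Pow(n, 2)))
Function('W')(c) = Add(3, Pow(33, Rational(1, 2))) (Function('W')(c) = Add(3, Pow(Add(41, -8), Rational(1, 2))) = Add(3, Pow(33, Rational(1, 2))))
Pow(Add(Function('W')(Function('O')(Function('w')(-4))), Add(-1644, Mul(-1, -18058))), Rational(1, 2)) = Pow(Add(Add(3, Pow(33, Rational(1, 2))), Add(-1644, Mul(-1, -18058))), Rational(1, 2)) = Pow(Add(Add(3, Pow(33, Rational(1, 2))), Add(-1644, 18058)), Rational(1, 2)) = Pow(Add(Add(3, Pow(33, Rational(1, 2))), 16414), Rational(1, 2)) = Pow(Add(16417, Pow(33, Rational(1, 2))), Rational(1, 2))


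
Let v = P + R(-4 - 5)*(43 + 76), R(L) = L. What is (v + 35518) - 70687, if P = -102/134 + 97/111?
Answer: -269516042/7437 ≈ -36240.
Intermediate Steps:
P = 838/7437 (P = -102*1/134 + 97*(1/111) = -51/67 + 97/111 = 838/7437 ≈ 0.11268)
v = -7964189/7437 (v = 838/7437 + (-4 - 5)*(43 + 76) = 838/7437 - 9*119 = 838/7437 - 1071 = -7964189/7437 ≈ -1070.9)
(v + 35518) - 70687 = (-7964189/7437 + 35518) - 70687 = 256183177/7437 - 70687 = -269516042/7437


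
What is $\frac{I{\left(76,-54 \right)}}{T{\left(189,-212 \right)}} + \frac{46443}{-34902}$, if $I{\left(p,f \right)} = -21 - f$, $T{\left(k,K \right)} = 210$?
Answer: $- \frac{4876}{4155} \approx -1.1735$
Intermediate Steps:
$\frac{I{\left(76,-54 \right)}}{T{\left(189,-212 \right)}} + \frac{46443}{-34902} = \frac{-21 - -54}{210} + \frac{46443}{-34902} = \left(-21 + 54\right) \frac{1}{210} + 46443 \left(- \frac{1}{34902}\right) = 33 \cdot \frac{1}{210} - \frac{15481}{11634} = \frac{11}{70} - \frac{15481}{11634} = - \frac{4876}{4155}$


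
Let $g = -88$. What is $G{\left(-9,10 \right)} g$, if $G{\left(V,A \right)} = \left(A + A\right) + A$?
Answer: $-2640$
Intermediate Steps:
$G{\left(V,A \right)} = 3 A$ ($G{\left(V,A \right)} = 2 A + A = 3 A$)
$G{\left(-9,10 \right)} g = 3 \cdot 10 \left(-88\right) = 30 \left(-88\right) = -2640$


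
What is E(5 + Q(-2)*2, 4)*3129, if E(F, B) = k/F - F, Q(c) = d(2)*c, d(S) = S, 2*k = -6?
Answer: 12516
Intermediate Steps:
k = -3 (k = (1/2)*(-6) = -3)
Q(c) = 2*c
E(F, B) = -F - 3/F (E(F, B) = -3/F - F = -F - 3/F)
E(5 + Q(-2)*2, 4)*3129 = (-(5 + (2*(-2))*2) - 3/(5 + (2*(-2))*2))*3129 = (-(5 - 4*2) - 3/(5 - 4*2))*3129 = (-(5 - 8) - 3/(5 - 8))*3129 = (-1*(-3) - 3/(-3))*3129 = (3 - 3*(-1/3))*3129 = (3 + 1)*3129 = 4*3129 = 12516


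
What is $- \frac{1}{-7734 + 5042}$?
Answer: $\frac{1}{2692} \approx 0.00037147$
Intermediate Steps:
$- \frac{1}{-7734 + 5042} = - \frac{1}{-2692} = \left(-1\right) \left(- \frac{1}{2692}\right) = \frac{1}{2692}$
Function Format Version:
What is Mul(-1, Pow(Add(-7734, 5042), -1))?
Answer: Rational(1, 2692) ≈ 0.00037147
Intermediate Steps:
Mul(-1, Pow(Add(-7734, 5042), -1)) = Mul(-1, Pow(-2692, -1)) = Mul(-1, Rational(-1, 2692)) = Rational(1, 2692)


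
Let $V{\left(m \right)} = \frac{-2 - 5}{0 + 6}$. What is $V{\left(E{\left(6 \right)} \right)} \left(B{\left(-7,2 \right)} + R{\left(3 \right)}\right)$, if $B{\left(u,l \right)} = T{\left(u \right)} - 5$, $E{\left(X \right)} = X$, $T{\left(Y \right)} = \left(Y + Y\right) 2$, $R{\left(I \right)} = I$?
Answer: $35$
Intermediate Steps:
$T{\left(Y \right)} = 4 Y$ ($T{\left(Y \right)} = 2 Y 2 = 4 Y$)
$B{\left(u,l \right)} = -5 + 4 u$ ($B{\left(u,l \right)} = 4 u - 5 = -5 + 4 u$)
$V{\left(m \right)} = - \frac{7}{6}$
$V{\left(E{\left(6 \right)} \right)} \left(B{\left(-7,2 \right)} + R{\left(3 \right)}\right) = - \frac{7 \left(\left(-5 + 4 \left(-7\right)\right) + 3\right)}{6} = - \frac{7 \left(\left(-5 - 28\right) + 3\right)}{6} = - \frac{7 \left(-33 + 3\right)}{6} = \left(- \frac{7}{6}\right) \left(-30\right) = 35$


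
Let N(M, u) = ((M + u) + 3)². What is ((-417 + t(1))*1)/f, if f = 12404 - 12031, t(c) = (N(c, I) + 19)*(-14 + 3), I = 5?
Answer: -1517/373 ≈ -4.0670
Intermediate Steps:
N(M, u) = (3 + M + u)²
t(c) = -209 - 11*(8 + c)² (t(c) = ((3 + c + 5)² + 19)*(-14 + 3) = ((8 + c)² + 19)*(-11) = (19 + (8 + c)²)*(-11) = -209 - 11*(8 + c)²)
f = 373
((-417 + t(1))*1)/f = ((-417 + (-209 - 11*(8 + 1)²))*1)/373 = ((-417 + (-209 - 11*9²))*1)*(1/373) = ((-417 + (-209 - 11*81))*1)*(1/373) = ((-417 + (-209 - 891))*1)*(1/373) = ((-417 - 1100)*1)*(1/373) = -1517*1*(1/373) = -1517*1/373 = -1517/373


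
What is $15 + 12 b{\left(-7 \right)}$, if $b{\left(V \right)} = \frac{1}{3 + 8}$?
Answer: $\frac{177}{11} \approx 16.091$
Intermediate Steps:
$b{\left(V \right)} = \frac{1}{11}$
$15 + 12 b{\left(-7 \right)} = 15 + 12 \cdot \frac{1}{11} = 15 + \frac{12}{11} = \frac{177}{11}$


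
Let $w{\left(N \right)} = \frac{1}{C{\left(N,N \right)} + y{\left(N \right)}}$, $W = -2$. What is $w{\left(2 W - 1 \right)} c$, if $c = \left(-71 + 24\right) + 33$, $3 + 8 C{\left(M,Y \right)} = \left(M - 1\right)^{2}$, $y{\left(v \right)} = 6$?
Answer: $- \frac{112}{81} \approx -1.3827$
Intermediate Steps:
$C{\left(M,Y \right)} = - \frac{3}{8} + \frac{\left(-1 + M\right)^{2}}{8}$ ($C{\left(M,Y \right)} = - \frac{3}{8} + \frac{\left(M - 1\right)^{2}}{8} = - \frac{3}{8} + \frac{\left(-1 + M\right)^{2}}{8}$)
$w{\left(N \right)} = \frac{1}{\frac{45}{8} + \frac{\left(-1 + N\right)^{2}}{8}}$ ($w{\left(N \right)} = \frac{1}{\left(- \frac{3}{8} + \frac{\left(-1 + N\right)^{2}}{8}\right) + 6} = \frac{1}{\frac{45}{8} + \frac{\left(-1 + N\right)^{2}}{8}}$)
$c = -14$ ($c = -47 + 33 = -14$)
$w{\left(2 W - 1 \right)} c = \frac{8}{45 + \left(-1 + \left(2 \left(-2\right) - 1\right)\right)^{2}} \left(-14\right) = \frac{8}{45 + \left(-1 - 5\right)^{2}} \left(-14\right) = \frac{8}{45 + \left(-6\right)^{2}} \left(-14\right) = \frac{8}{45 + 36} \left(-14\right) = \frac{8}{81} \left(-14\right) = - \frac{112}{81}$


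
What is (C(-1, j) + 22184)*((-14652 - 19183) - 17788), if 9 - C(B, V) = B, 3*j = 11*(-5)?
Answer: -1145720862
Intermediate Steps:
j = -55/3 (j = (11*(-5))/3 = (⅓)*(-55) = -55/3 ≈ -18.333)
C(B, V) = 9 - B
(C(-1, j) + 22184)*((-14652 - 19183) - 17788) = ((9 - 1*(-1)) + 22184)*((-14652 - 19183) - 17788) = ((9 + 1) + 22184)*(-33835 - 17788) = (10 + 22184)*(-51623) = 22194*(-51623) = -1145720862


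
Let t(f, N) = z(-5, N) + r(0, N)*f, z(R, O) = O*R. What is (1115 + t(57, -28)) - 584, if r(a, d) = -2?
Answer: 557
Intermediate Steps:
t(f, N) = -5*N - 2*f (t(f, N) = N*(-5) - 2*f = -5*N - 2*f)
(1115 + t(57, -28)) - 584 = (1115 + (-5*(-28) - 2*57)) - 584 = (1115 + (140 - 114)) - 584 = (1115 + 26) - 584 = 1141 - 584 = 557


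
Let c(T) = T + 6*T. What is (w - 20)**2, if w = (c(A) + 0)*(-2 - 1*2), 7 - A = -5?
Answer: 126736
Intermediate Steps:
A = 12 (A = 7 - 1*(-5) = 7 + 5 = 12)
c(T) = 7*T
w = -336 (w = (7*12 + 0)*(-2 - 1*2) = (84 + 0)*(-2 - 2) = 84*(-4) = -336)
(w - 20)**2 = (-336 - 20)**2 = (-356)**2 = 126736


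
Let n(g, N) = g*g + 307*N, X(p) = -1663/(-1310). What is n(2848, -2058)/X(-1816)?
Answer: 9797880380/1663 ≈ 5.8917e+6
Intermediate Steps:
X(p) = 1663/1310 (X(p) = -1663*(-1/1310) = 1663/1310)
n(g, N) = g**2 + 307*N
n(2848, -2058)/X(-1816) = (2848**2 + 307*(-2058))/(1663/1310) = (8111104 - 631806)*(1310/1663) = 7479298*(1310/1663) = 9797880380/1663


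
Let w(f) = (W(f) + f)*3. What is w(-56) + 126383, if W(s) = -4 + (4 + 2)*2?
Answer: 126239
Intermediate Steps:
W(s) = 8 (W(s) = -4 + 6*2 = -4 + 12 = 8)
w(f) = 24 + 3*f (w(f) = (8 + f)*3 = 24 + 3*f)
w(-56) + 126383 = (24 + 3*(-56)) + 126383 = (24 - 168) + 126383 = -144 + 126383 = 126239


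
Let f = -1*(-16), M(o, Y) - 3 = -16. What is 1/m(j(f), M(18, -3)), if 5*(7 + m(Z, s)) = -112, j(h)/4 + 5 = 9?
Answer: -5/147 ≈ -0.034014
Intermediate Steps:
M(o, Y) = -13 (M(o, Y) = 3 - 16 = -13)
f = 16
j(h) = 16 (j(h) = -20 + 4*9 = -20 + 36 = 16)
m(Z, s) = -147/5 (m(Z, s) = -7 + (1/5)*(-112) = -7 - 112/5 = -147/5)
1/m(j(f), M(18, -3)) = 1/(-147/5) = -5/147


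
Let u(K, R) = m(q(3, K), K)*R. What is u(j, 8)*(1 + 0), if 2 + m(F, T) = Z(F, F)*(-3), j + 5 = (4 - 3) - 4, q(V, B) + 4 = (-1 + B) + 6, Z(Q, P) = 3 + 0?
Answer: -88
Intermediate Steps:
Z(Q, P) = 3
q(V, B) = 1 + B (q(V, B) = -4 + ((-1 + B) + 6) = -4 + (5 + B) = 1 + B)
j = -8 (j = -5 + ((4 - 3) - 4) = -5 + (1 - 4) = -5 - 3 = -8)
m(F, T) = -11 (m(F, T) = -2 + 3*(-3) = -2 - 9 = -11)
u(K, R) = -11*R
u(j, 8)*(1 + 0) = (-11*8)*(1 + 0) = -88*1 = -88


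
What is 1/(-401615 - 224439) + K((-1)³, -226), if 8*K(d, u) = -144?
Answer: -11268973/626054 ≈ -18.000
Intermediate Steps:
K(d, u) = -18 (K(d, u) = (⅛)*(-144) = -18)
1/(-401615 - 224439) + K((-1)³, -226) = 1/(-401615 - 224439) - 18 = 1/(-626054) - 18 = -1/626054 - 18 = -11268973/626054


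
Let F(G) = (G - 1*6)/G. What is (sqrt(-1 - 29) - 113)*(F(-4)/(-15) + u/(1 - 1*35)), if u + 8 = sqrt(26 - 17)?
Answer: 113/51 - I*sqrt(30)/51 ≈ 2.2157 - 0.1074*I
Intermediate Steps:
u = -5 (u = -8 + sqrt(26 - 17) = -8 + sqrt(9) = -8 + 3 = -5)
F(G) = (-6 + G)/G (F(G) = (G - 6)/G = (-6 + G)/G)
(sqrt(-1 - 29) - 113)*(F(-4)/(-15) + u/(1 - 1*35)) = (sqrt(-1 - 29) - 113)*(((-6 - 4)/(-4))/(-15) - 5/(1 - 1*35)) = (sqrt(-30) - 113)*(-1/4*(-10)*(-1/15) - 5/(1 - 35)) = (I*sqrt(30) - 113)*((5/2)*(-1/15) - 5/(-34)) = (-113 + I*sqrt(30))*(-1/6 - 5*(-1/34)) = (-113 + I*sqrt(30))*(-1/6 + 5/34) = (-113 + I*sqrt(30))*(-1/51) = 113/51 - I*sqrt(30)/51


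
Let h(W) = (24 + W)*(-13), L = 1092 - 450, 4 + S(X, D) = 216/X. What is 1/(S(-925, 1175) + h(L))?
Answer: -925/8012566 ≈ -0.00011544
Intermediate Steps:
S(X, D) = -4 + 216/X
L = 642
h(W) = -312 - 13*W
1/(S(-925, 1175) + h(L)) = 1/((-4 + 216/(-925)) + (-312 - 13*642)) = 1/((-4 + 216*(-1/925)) + (-312 - 8346)) = 1/((-4 - 216/925) - 8658) = 1/(-3916/925 - 8658) = 1/(-8012566/925) = -925/8012566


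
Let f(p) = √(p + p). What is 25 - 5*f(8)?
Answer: 5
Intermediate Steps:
f(p) = √2*√p (f(p) = √(2*p) = √2*√p)
25 - 5*f(8) = 25 - 5*√2*√8 = 25 - 5*√2*2*√2 = 25 - 5*4 = 25 - 20 = 5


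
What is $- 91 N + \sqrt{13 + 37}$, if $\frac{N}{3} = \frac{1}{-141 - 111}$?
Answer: $\frac{13}{12} + 5 \sqrt{2} \approx 8.1544$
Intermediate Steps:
$N = - \frac{1}{84}$ ($N = \frac{3}{-141 - 111} = \frac{3}{-252} = 3 \left(- \frac{1}{252}\right) = - \frac{1}{84} \approx -0.011905$)
$- 91 N + \sqrt{13 + 37} = \left(-91\right) \left(- \frac{1}{84}\right) + \sqrt{13 + 37} = \frac{13}{12} + \sqrt{50} = \frac{13}{12} + 5 \sqrt{2}$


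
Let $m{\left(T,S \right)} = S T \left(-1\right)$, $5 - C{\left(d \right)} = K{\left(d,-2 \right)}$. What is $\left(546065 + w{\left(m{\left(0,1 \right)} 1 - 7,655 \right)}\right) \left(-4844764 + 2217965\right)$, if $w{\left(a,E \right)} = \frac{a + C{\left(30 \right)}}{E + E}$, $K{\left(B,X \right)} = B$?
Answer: $- \frac{939533920308641}{655} \approx -1.4344 \cdot 10^{12}$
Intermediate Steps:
$C{\left(d \right)} = 5 - d$
$m{\left(T,S \right)} = - S T$
$w{\left(a,E \right)} = \frac{-25 + a}{2 E}$ ($w{\left(a,E \right)} = \frac{a + \left(5 - 30\right)}{E + E} = \frac{a + \left(5 - 30\right)}{2 E} = \left(a - 25\right) \frac{1}{2 E} = \left(-25 + a\right) \frac{1}{2 E} = \frac{-25 + a}{2 E}$)
$\left(546065 + w{\left(m{\left(0,1 \right)} 1 - 7,655 \right)}\right) \left(-4844764 + 2217965\right) = \left(546065 + \frac{-25 - \left(7 - \left(-1\right) 1 \cdot 0 \cdot 1\right)}{2 \cdot 655}\right) \left(-4844764 + 2217965\right) = \left(546065 + \frac{1}{2} \cdot \frac{1}{655} \left(-25 + \left(0 \cdot 1 - 7\right)\right)\right) \left(-2626799\right) = \left(546065 + \frac{1}{2} \cdot \frac{1}{655} \left(-25 + \left(0 - 7\right)\right)\right) \left(-2626799\right) = \left(546065 + \frac{1}{2} \cdot \frac{1}{655} \left(-25 - 7\right)\right) \left(-2626799\right) = \left(546065 + \frac{1}{2} \cdot \frac{1}{655} \left(-32\right)\right) \left(-2626799\right) = \left(546065 - \frac{16}{655}\right) \left(-2626799\right) = \frac{357672559}{655} \left(-2626799\right) = - \frac{939533920308641}{655}$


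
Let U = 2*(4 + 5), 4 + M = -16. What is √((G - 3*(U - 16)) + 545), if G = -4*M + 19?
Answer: √638 ≈ 25.259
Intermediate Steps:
M = -20 (M = -4 - 16 = -20)
G = 99 (G = -4*(-20) + 19 = 80 + 19 = 99)
U = 18 (U = 2*9 = 18)
√((G - 3*(U - 16)) + 545) = √((99 - 3*(18 - 16)) + 545) = √((99 - 3*2) + 545) = √((99 - 1*6) + 545) = √((99 - 6) + 545) = √(93 + 545) = √638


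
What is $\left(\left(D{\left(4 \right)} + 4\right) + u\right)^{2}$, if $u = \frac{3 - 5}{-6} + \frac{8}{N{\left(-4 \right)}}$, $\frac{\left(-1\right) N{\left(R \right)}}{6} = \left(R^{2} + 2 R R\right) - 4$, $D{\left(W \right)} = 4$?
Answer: $\frac{75076}{1089} \approx 68.94$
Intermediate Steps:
$N{\left(R \right)} = 24 - 18 R^{2}$ ($N{\left(R \right)} = - 6 \left(\left(R^{2} + 2 R R\right) - 4\right) = - 6 \left(\left(R^{2} + 2 R^{2}\right) - 4\right) = - 6 \left(3 R^{2} - 4\right) = - 6 \left(-4 + 3 R^{2}\right) = 24 - 18 R^{2}$)
$u = \frac{10}{33}$ ($u = \frac{3 - 5}{-6} + \frac{8}{24 - 18 \left(-4\right)^{2}} = \left(3 - 5\right) \left(- \frac{1}{6}\right) + \frac{8}{24 - 288} = \left(-2\right) \left(- \frac{1}{6}\right) + \frac{8}{24 - 288} = \frac{1}{3} + \frac{8}{-264} = \frac{1}{3} + 8 \left(- \frac{1}{264}\right) = \frac{1}{3} - \frac{1}{33} = \frac{10}{33} \approx 0.30303$)
$\left(\left(D{\left(4 \right)} + 4\right) + u\right)^{2} = \left(\left(4 + 4\right) + \frac{10}{33}\right)^{2} = \left(8 + \frac{10}{33}\right)^{2} = \left(\frac{274}{33}\right)^{2} = \frac{75076}{1089}$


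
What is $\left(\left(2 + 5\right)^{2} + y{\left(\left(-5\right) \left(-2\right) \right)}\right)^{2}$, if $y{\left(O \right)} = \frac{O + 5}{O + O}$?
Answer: $\frac{39601}{16} \approx 2475.1$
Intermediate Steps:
$y{\left(O \right)} = \frac{5 + O}{2 O}$
$\left(\left(2 + 5\right)^{2} + y{\left(\left(-5\right) \left(-2\right) \right)}\right)^{2} = \left(\left(2 + 5\right)^{2} + \frac{5 - -10}{2 \left(\left(-5\right) \left(-2\right)\right)}\right)^{2} = \left(7^{2} + \frac{5 + 10}{2 \cdot 10}\right)^{2} = \left(49 + \frac{1}{2} \cdot \frac{1}{10} \cdot 15\right)^{2} = \left(49 + \frac{3}{4}\right)^{2} = \left(\frac{199}{4}\right)^{2} = \frac{39601}{16}$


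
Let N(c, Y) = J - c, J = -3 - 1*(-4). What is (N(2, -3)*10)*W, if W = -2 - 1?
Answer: 30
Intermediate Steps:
J = 1 (J = -3 + 4 = 1)
N(c, Y) = 1 - c
W = -3
(N(2, -3)*10)*W = ((1 - 1*2)*10)*(-3) = ((1 - 2)*10)*(-3) = -1*10*(-3) = -10*(-3) = 30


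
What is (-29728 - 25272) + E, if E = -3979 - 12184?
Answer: -71163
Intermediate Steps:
E = -16163
(-29728 - 25272) + E = (-29728 - 25272) - 16163 = -55000 - 16163 = -71163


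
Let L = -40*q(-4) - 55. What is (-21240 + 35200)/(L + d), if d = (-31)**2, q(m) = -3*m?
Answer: 6980/213 ≈ 32.770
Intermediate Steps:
L = -535 (L = -(-120)*(-4) - 55 = -40*12 - 55 = -480 - 55 = -535)
d = 961
(-21240 + 35200)/(L + d) = (-21240 + 35200)/(-535 + 961) = 13960/426 = 13960*(1/426) = 6980/213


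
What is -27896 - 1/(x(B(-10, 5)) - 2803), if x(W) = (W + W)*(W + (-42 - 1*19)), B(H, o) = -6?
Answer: -55764103/1999 ≈ -27896.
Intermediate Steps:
x(W) = 2*W*(-61 + W) (x(W) = (2*W)*(W + (-42 - 19)) = (2*W)*(W - 61) = (2*W)*(-61 + W) = 2*W*(-61 + W))
-27896 - 1/(x(B(-10, 5)) - 2803) = -27896 - 1/(2*(-6)*(-61 - 6) - 2803) = -27896 - 1/(2*(-6)*(-67) - 2803) = -27896 - 1/(804 - 2803) = -27896 - 1/(-1999) = -27896 - 1*(-1/1999) = -27896 + 1/1999 = -55764103/1999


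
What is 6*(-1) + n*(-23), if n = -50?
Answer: 1144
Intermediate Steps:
6*(-1) + n*(-23) = 6*(-1) - 50*(-23) = -6 + 1150 = 1144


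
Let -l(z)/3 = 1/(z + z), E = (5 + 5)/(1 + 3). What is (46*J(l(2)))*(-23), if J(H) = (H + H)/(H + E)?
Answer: 6348/7 ≈ 906.86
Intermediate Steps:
E = 5/2 (E = 10/4 = 10*(¼) = 5/2 ≈ 2.5000)
l(z) = -3/(2*z) (l(z) = -3/(z + z) = -3*1/(2*z) = -3/(2*z))
J(H) = 2*H/(5/2 + H) (J(H) = (H + H)/(H + 5/2) = (2*H)/(5/2 + H) = 2*H/(5/2 + H))
(46*J(l(2)))*(-23) = (46*(4*(-3/2/2)/(5 + 2*(-3/2/2))))*(-23) = (46*(4*(-3/2*½)/(5 + 2*(-3/2*½))))*(-23) = (46*(4*(-¾)/(5 + 2*(-¾))))*(-23) = (46*(4*(-¾)/(5 - 3/2)))*(-23) = (46*(4*(-¾)/(7/2)))*(-23) = (46*(4*(-¾)*(2/7)))*(-23) = (46*(-6/7))*(-23) = -276/7*(-23) = 6348/7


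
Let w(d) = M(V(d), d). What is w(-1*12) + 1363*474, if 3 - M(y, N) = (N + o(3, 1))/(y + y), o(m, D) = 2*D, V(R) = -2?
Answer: 1292125/2 ≈ 6.4606e+5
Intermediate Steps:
M(y, N) = 3 - (2 + N)/(2*y) (M(y, N) = 3 - (N + 2*1)/(y + y) = 3 - (N + 2)/(2*y) = 3 - (2 + N)*1/(2*y) = 3 - (2 + N)/(2*y))
w(d) = 7/2 + d/4 (w(d) = (1/2)*(-2 - d + 6*(-2))/(-2) = (1/2)*(-1/2)*(-2 - d - 12) = (1/2)*(-1/2)*(-14 - d) = 7/2 + d/4)
w(-1*12) + 1363*474 = (7/2 + (-1*12)/4) + 1363*474 = (7/2 + (1/4)*(-12)) + 646062 = (7/2 - 3) + 646062 = 1/2 + 646062 = 1292125/2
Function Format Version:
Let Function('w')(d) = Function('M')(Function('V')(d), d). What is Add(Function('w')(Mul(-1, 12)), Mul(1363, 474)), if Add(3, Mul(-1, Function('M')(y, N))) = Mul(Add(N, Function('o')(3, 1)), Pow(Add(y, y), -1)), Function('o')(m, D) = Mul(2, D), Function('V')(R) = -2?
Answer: Rational(1292125, 2) ≈ 6.4606e+5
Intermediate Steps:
Function('M')(y, N) = Add(3, Mul(Rational(-1, 2), Pow(y, -1), Add(2, N))) (Function('M')(y, N) = Add(3, Mul(-1, Mul(Add(N, Mul(2, 1)), Pow(Add(y, y), -1)))) = Add(3, Mul(-1, Mul(Add(N, 2), Pow(Mul(2, y), -1)))) = Add(3, Mul(-1, Mul(Add(2, N), Mul(Rational(1, 2), Pow(y, -1))))) = Add(3, Mul(-1, Mul(Rational(1, 2), Pow(y, -1), Add(2, N)))) = Add(3, Mul(Rational(-1, 2), Pow(y, -1), Add(2, N))))
Function('w')(d) = Add(Rational(7, 2), Mul(Rational(1, 4), d)) (Function('w')(d) = Mul(Rational(1, 2), Pow(-2, -1), Add(-2, Mul(-1, d), Mul(6, -2))) = Mul(Rational(1, 2), Rational(-1, 2), Add(-2, Mul(-1, d), -12)) = Mul(Rational(1, 2), Rational(-1, 2), Add(-14, Mul(-1, d))) = Add(Rational(7, 2), Mul(Rational(1, 4), d)))
Add(Function('w')(Mul(-1, 12)), Mul(1363, 474)) = Add(Add(Rational(7, 2), Mul(Rational(1, 4), Mul(-1, 12))), Mul(1363, 474)) = Add(Add(Rational(7, 2), Mul(Rational(1, 4), -12)), 646062) = Add(Add(Rational(7, 2), -3), 646062) = Add(Rational(1, 2), 646062) = Rational(1292125, 2)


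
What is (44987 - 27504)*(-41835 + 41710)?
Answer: -2185375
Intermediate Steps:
(44987 - 27504)*(-41835 + 41710) = 17483*(-125) = -2185375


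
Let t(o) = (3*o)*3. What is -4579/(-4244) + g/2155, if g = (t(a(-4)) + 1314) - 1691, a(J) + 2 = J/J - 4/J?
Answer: 8267757/9145820 ≈ 0.90399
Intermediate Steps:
a(J) = -1 - 4/J (a(J) = -2 + (J/J - 4/J) = -2 + (1 - 4/J) = -1 - 4/J)
t(o) = 9*o
g = -377 (g = (9*((-4 - 1*(-4))/(-4)) + 1314) - 1691 = (9*(-(-4 + 4)/4) + 1314) - 1691 = (9*(-¼*0) + 1314) - 1691 = (9*0 + 1314) - 1691 = (0 + 1314) - 1691 = 1314 - 1691 = -377)
-4579/(-4244) + g/2155 = -4579/(-4244) - 377/2155 = -4579*(-1/4244) - 377*1/2155 = 4579/4244 - 377/2155 = 8267757/9145820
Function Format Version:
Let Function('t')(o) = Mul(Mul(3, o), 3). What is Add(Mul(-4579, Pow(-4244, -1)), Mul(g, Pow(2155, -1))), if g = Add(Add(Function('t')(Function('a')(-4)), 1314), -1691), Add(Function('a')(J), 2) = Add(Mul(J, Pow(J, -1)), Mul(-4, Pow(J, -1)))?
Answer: Rational(8267757, 9145820) ≈ 0.90399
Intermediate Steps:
Function('a')(J) = Add(-1, Mul(-4, Pow(J, -1))) (Function('a')(J) = Add(-2, Add(Mul(J, Pow(J, -1)), Mul(-4, Pow(J, -1)))) = Add(-2, Add(1, Mul(-4, Pow(J, -1)))) = Add(-1, Mul(-4, Pow(J, -1))))
Function('t')(o) = Mul(9, o)
g = -377 (g = Add(Add(Mul(9, Mul(Pow(-4, -1), Add(-4, Mul(-1, -4)))), 1314), -1691) = Add(Add(Mul(9, Mul(Rational(-1, 4), Add(-4, 4))), 1314), -1691) = Add(Add(Mul(9, Mul(Rational(-1, 4), 0)), 1314), -1691) = Add(Add(Mul(9, 0), 1314), -1691) = Add(Add(0, 1314), -1691) = Add(1314, -1691) = -377)
Add(Mul(-4579, Pow(-4244, -1)), Mul(g, Pow(2155, -1))) = Add(Mul(-4579, Pow(-4244, -1)), Mul(-377, Pow(2155, -1))) = Add(Mul(-4579, Rational(-1, 4244)), Mul(-377, Rational(1, 2155))) = Add(Rational(4579, 4244), Rational(-377, 2155)) = Rational(8267757, 9145820)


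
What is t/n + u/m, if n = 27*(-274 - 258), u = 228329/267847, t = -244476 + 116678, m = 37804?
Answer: 323511488302045/36361345564908 ≈ 8.8971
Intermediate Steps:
t = -127798
u = 228329/267847 (u = 228329*(1/267847) = 228329/267847 ≈ 0.85246)
n = -14364 (n = 27*(-532) = -14364)
t/n + u/m = -127798/(-14364) + (228329/267847)/37804 = -127798*(-1/14364) + (228329/267847)*(1/37804) = 63899/7182 + 228329/10125687988 = 323511488302045/36361345564908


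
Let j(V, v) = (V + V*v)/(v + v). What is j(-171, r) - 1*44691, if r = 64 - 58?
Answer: -179163/4 ≈ -44791.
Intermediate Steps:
r = 6
j(V, v) = (V + V*v)/(2*v) (j(V, v) = (V + V*v)/((2*v)) = (V + V*v)*(1/(2*v)) = (V + V*v)/(2*v))
j(-171, r) - 1*44691 = (1/2)*(-171)*(1 + 6)/6 - 1*44691 = (1/2)*(-171)*(1/6)*7 - 44691 = -399/4 - 44691 = -179163/4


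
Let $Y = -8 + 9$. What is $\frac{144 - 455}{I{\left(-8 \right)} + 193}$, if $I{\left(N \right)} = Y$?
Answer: $- \frac{311}{194} \approx -1.6031$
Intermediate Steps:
$Y = 1$
$I{\left(N \right)} = 1$
$\frac{144 - 455}{I{\left(-8 \right)} + 193} = \frac{144 - 455}{1 + 193} = - \frac{311}{194}$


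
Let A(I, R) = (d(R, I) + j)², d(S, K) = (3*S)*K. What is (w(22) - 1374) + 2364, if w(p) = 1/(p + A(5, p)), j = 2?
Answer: 109143541/110246 ≈ 990.00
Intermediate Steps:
d(S, K) = 3*K*S
A(I, R) = (2 + 3*I*R)² (A(I, R) = (3*I*R + 2)² = (2 + 3*I*R)²)
w(p) = 1/(p + (2 + 15*p)²) (w(p) = 1/(p + (2 + 3*5*p)²) = 1/(p + (2 + 15*p)²))
(w(22) - 1374) + 2364 = (1/(22 + (2 + 15*22)²) - 1374) + 2364 = (1/(22 + (2 + 330)²) - 1374) + 2364 = (1/(22 + 332²) - 1374) + 2364 = (1/(22 + 110224) - 1374) + 2364 = (1/110246 - 1374) + 2364 = -151478003/110246 + 2364 = 109143541/110246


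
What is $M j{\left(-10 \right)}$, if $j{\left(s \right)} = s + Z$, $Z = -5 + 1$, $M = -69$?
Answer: $966$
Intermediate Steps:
$Z = -4$
$j{\left(s \right)} = -4 + s$ ($j{\left(s \right)} = s - 4 = -4 + s$)
$M j{\left(-10 \right)} = - 69 \left(-4 - 10\right) = \left(-69\right) \left(-14\right) = 966$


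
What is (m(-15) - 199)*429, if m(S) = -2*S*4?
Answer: -33891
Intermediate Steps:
m(S) = -8*S
(m(-15) - 199)*429 = (-8*(-15) - 199)*429 = (120 - 199)*429 = -79*429 = -33891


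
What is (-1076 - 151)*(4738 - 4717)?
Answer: -25767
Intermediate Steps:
(-1076 - 151)*(4738 - 4717) = -1227*21 = -25767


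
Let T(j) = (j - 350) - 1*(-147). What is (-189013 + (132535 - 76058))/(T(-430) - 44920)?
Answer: 132536/45553 ≈ 2.9095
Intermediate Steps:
T(j) = -203 + j (T(j) = (-350 + j) + 147 = -203 + j)
(-189013 + (132535 - 76058))/(T(-430) - 44920) = (-189013 + (132535 - 76058))/((-203 - 430) - 44920) = (-189013 + 56477)/(-633 - 44920) = -132536/(-45553) = -132536*(-1/45553) = 132536/45553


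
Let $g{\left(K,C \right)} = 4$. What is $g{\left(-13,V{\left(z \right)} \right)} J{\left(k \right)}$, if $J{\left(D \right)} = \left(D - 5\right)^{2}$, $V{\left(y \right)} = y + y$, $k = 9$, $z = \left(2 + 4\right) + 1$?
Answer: $64$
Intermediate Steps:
$z = 7$ ($z = 6 + 1 = 7$)
$V{\left(y \right)} = 2 y$
$J{\left(D \right)} = \left(-5 + D\right)^{2}$
$g{\left(-13,V{\left(z \right)} \right)} J{\left(k \right)} = 4 \left(-5 + 9\right)^{2} = 4 \cdot 4^{2} = 4 \cdot 16 = 64$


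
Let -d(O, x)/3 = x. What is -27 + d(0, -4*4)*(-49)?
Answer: -2379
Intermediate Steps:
d(O, x) = -3*x
-27 + d(0, -4*4)*(-49) = -27 - (-12)*4*(-49) = -27 - 3*(-16)*(-49) = -27 + 48*(-49) = -27 - 2352 = -2379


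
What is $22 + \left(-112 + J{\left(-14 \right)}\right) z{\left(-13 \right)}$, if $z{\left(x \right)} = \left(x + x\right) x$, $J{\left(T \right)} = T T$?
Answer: $28414$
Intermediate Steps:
$J{\left(T \right)} = T^{2}$
$z{\left(x \right)} = 2 x^{2}$ ($z{\left(x \right)} = 2 x x = 2 x^{2}$)
$22 + \left(-112 + J{\left(-14 \right)}\right) z{\left(-13 \right)} = 22 + \left(-112 + \left(-14\right)^{2}\right) 2 \left(-13\right)^{2} = 22 + \left(-112 + 196\right) 2 \cdot 169 = 22 + 84 \cdot 338 = 22 + 28392 = 28414$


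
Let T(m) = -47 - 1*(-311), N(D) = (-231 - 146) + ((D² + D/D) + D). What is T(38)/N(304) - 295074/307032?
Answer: -565984521/590678396 ≈ -0.95819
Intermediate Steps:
N(D) = -376 + D + D² (N(D) = -377 + ((D² + 1) + D) = -377 + ((1 + D²) + D) = -377 + (1 + D + D²) = -376 + D + D²)
T(m) = 264 (T(m) = -47 + 311 = 264)
T(38)/N(304) - 295074/307032 = 264/(-376 + 304 + 304²) - 295074/307032 = 264/(-376 + 304 + 92416) - 295074*1/307032 = 264/92344 - 49179/51172 = 264*(1/92344) - 49179/51172 = 33/11543 - 49179/51172 = -565984521/590678396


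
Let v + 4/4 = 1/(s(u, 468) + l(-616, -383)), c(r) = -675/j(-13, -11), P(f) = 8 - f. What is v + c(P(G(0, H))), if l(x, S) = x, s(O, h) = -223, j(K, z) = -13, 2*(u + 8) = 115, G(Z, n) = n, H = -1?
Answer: 555405/10907 ≈ 50.922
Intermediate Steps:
u = 99/2 (u = -8 + (½)*115 = -8 + 115/2 = 99/2 ≈ 49.500)
c(r) = 675/13 (c(r) = -675/(-13) = -675*(-1/13) = 675/13)
v = -840/839 (v = -1 + 1/(-223 - 616) = -1 + 1/(-839) = -1 - 1/839 = -840/839 ≈ -1.0012)
v + c(P(G(0, H))) = -840/839 + 675/13 = 555405/10907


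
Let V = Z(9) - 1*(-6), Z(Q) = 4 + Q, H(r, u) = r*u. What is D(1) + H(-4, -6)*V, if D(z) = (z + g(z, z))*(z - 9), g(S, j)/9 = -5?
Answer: 808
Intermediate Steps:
g(S, j) = -45 (g(S, j) = 9*(-5) = -45)
D(z) = (-45 + z)*(-9 + z) (D(z) = (z - 45)*(z - 9) = (-45 + z)*(-9 + z))
V = 19 (V = (4 + 9) - 1*(-6) = 13 + 6 = 19)
D(1) + H(-4, -6)*V = (405 + 1**2 - 54*1) - 4*(-6)*19 = (405 + 1 - 54) + 24*19 = 352 + 456 = 808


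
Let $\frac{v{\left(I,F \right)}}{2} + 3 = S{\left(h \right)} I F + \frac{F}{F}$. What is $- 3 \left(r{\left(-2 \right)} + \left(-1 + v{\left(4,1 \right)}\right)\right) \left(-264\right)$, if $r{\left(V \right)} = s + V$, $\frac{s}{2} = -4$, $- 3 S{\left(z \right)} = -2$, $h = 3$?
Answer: $-7656$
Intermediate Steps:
$S{\left(z \right)} = \frac{2}{3}$ ($S{\left(z \right)} = \left(- \frac{1}{3}\right) \left(-2\right) = \frac{2}{3}$)
$s = -8$ ($s = 2 \left(-4\right) = -8$)
$v{\left(I,F \right)} = -4 + \frac{4 F I}{3}$ ($v{\left(I,F \right)} = -6 + 2 \left(\frac{2 I}{3} F + \frac{F}{F}\right) = -6 + 2 \left(\frac{2 F I}{3} + 1\right) = -6 + 2 \left(1 + \frac{2 F I}{3}\right) = -6 + \left(2 + \frac{4 F I}{3}\right) = -4 + \frac{4 F I}{3}$)
$r{\left(V \right)} = -8 + V$
$- 3 \left(r{\left(-2 \right)} + \left(-1 + v{\left(4,1 \right)}\right)\right) \left(-264\right) = - 3 \left(\left(-8 - 2\right) - \left(5 - \frac{16}{3}\right)\right) \left(-264\right) = - 3 \left(-10 + \left(-1 + \left(-4 + \frac{16}{3}\right)\right)\right) \left(-264\right) = - 3 \left(-10 + \left(-1 + \frac{4}{3}\right)\right) \left(-264\right) = - 3 \left(-10 + \frac{1}{3}\right) \left(-264\right) = \left(-3\right) \left(- \frac{29}{3}\right) \left(-264\right) = 29 \left(-264\right) = -7656$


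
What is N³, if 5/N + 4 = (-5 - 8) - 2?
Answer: -125/6859 ≈ -0.018224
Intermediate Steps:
N = -5/19 (N = 5/(-4 + ((-5 - 8) - 2)) = 5/(-4 + (-13 - 2)) = 5/(-4 - 15) = 5/(-19) = 5*(-1/19) = -5/19 ≈ -0.26316)
N³ = (-5/19)³ = -125/6859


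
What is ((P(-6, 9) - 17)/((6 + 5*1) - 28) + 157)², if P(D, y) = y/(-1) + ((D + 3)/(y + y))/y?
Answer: 21179271961/842724 ≈ 25132.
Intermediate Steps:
P(D, y) = -y + (3 + D)/(2*y²) (P(D, y) = y*(-1) + ((3 + D)/((2*y)))/y = -y + ((3 + D)*(1/(2*y)))/y = -y + ((3 + D)/(2*y))/y = -y + (3 + D)/(2*y²))
((P(-6, 9) - 17)/((6 + 5*1) - 28) + 157)² = (((½)*(3 - 6 - 2*9³)/9² - 17)/((6 + 5*1) - 28) + 157)² = (((½)*(1/81)*(3 - 6 - 2*729) - 17)/((6 + 5) - 28) + 157)² = (((½)*(1/81)*(3 - 6 - 1458) - 17)/(11 - 28) + 157)² = (((½)*(1/81)*(-1461) - 17)/(-17) + 157)² = ((-487/54 - 17)*(-1/17) + 157)² = (-1405/54*(-1/17) + 157)² = (1405/918 + 157)² = (145531/918)² = 21179271961/842724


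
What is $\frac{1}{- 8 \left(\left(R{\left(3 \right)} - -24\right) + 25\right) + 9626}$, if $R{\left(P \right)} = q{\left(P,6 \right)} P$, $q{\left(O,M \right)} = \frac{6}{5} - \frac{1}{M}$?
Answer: $\frac{5}{46046} \approx 0.00010859$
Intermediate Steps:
$q{\left(O,M \right)} = \frac{6}{5} - \frac{1}{M}$ ($q{\left(O,M \right)} = 6 \cdot \frac{1}{5} - \frac{1}{M} = \frac{6}{5} - \frac{1}{M}$)
$R{\left(P \right)} = \frac{31 P}{30}$ ($R{\left(P \right)} = \left(\frac{6}{5} - \frac{1}{6}\right) P = \frac{31 P}{30}$)
$\frac{1}{- 8 \left(\left(R{\left(3 \right)} - -24\right) + 25\right) + 9626} = \frac{1}{- 8 \left(\left(\frac{31}{30} \cdot 3 - -24\right) + 25\right) + 9626} = \frac{1}{- 8 \left(\left(\frac{31}{10} + 24\right) + 25\right) + 9626} = \frac{1}{- 8 \left(\frac{271}{10} + 25\right) + 9626} = \frac{1}{\left(-8\right) \frac{521}{10} + 9626} = \frac{1}{- \frac{2084}{5} + 9626} = \frac{1}{\frac{46046}{5}} = \frac{5}{46046}$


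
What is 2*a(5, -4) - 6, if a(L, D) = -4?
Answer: -14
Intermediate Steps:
2*a(5, -4) - 6 = 2*(-4) - 6 = -8 - 6 = -14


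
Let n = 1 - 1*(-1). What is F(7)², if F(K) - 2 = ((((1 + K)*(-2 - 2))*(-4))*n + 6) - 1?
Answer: 69169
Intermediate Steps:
n = 2 (n = 1 + 1 = 2)
F(K) = 39 + 32*K (F(K) = 2 + (((((1 + K)*(-2 - 2))*(-4))*2 + 6) - 1) = 2 + (((((1 + K)*(-4))*(-4))*2 + 6) - 1) = 2 + ((((-4 - 4*K)*(-4))*2 + 6) - 1) = 2 + (((16 + 16*K)*2 + 6) - 1) = 2 + (((32 + 32*K) + 6) - 1) = 2 + ((38 + 32*K) - 1) = 2 + (37 + 32*K) = 39 + 32*K)
F(7)² = (39 + 32*7)² = (39 + 224)² = 263² = 69169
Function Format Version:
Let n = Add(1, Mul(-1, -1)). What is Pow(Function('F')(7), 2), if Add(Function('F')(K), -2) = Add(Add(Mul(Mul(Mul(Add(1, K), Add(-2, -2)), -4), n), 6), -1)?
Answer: 69169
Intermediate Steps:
n = 2 (n = Add(1, 1) = 2)
Function('F')(K) = Add(39, Mul(32, K)) (Function('F')(K) = Add(2, Add(Add(Mul(Mul(Mul(Add(1, K), Add(-2, -2)), -4), 2), 6), -1)) = Add(2, Add(Add(Mul(Mul(Mul(Add(1, K), -4), -4), 2), 6), -1)) = Add(2, Add(Add(Mul(Mul(Add(-4, Mul(-4, K)), -4), 2), 6), -1)) = Add(2, Add(Add(Mul(Add(16, Mul(16, K)), 2), 6), -1)) = Add(2, Add(Add(Add(32, Mul(32, K)), 6), -1)) = Add(2, Add(Add(38, Mul(32, K)), -1)) = Add(2, Add(37, Mul(32, K))) = Add(39, Mul(32, K)))
Pow(Function('F')(7), 2) = Pow(Add(39, Mul(32, 7)), 2) = Pow(Add(39, 224), 2) = Pow(263, 2) = 69169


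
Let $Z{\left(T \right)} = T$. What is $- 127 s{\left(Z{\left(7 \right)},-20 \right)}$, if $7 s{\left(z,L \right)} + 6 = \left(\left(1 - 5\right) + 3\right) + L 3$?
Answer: $\frac{8509}{7} \approx 1215.6$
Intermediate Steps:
$s{\left(z,L \right)} = -1 + \frac{3 L}{7}$ ($s{\left(z,L \right)} = - \frac{6}{7} + \frac{\left(\left(1 - 5\right) + 3\right) + L 3}{7} = - \frac{6}{7} + \frac{\left(-4 + 3\right) + 3 L}{7} = - \frac{6}{7} + \frac{-1 + 3 L}{7} = - \frac{6}{7} + \left(- \frac{1}{7} + \frac{3 L}{7}\right) = -1 + \frac{3 L}{7}$)
$- 127 s{\left(Z{\left(7 \right)},-20 \right)} = - 127 \left(-1 + \frac{3}{7} \left(-20\right)\right) = - 127 \left(-1 - \frac{60}{7}\right) = \left(-127\right) \left(- \frac{67}{7}\right) = \frac{8509}{7}$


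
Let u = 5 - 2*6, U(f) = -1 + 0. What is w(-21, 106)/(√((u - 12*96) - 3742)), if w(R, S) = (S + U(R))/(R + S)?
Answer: -21*I*√29/6409 ≈ -0.017645*I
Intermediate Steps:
U(f) = -1
u = -7 (u = 5 - 12 = -7)
w(R, S) = (-1 + S)/(R + S) (w(R, S) = (S - 1)/(R + S) = (-1 + S)/(R + S))
w(-21, 106)/(√((u - 12*96) - 3742)) = ((-1 + 106)/(-21 + 106))/(√((-7 - 12*96) - 3742)) = (105/85)/(√((-7 - 1152) - 3742)) = ((1/85)*105)/(√(-1159 - 3742)) = 21/(17*(√(-4901))) = 21/(17*((13*I*√29))) = 21*(-I*√29/377)/17 = -21*I*√29/6409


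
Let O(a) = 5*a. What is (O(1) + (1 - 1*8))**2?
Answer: 4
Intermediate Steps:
(O(1) + (1 - 1*8))**2 = (5*1 + (1 - 1*8))**2 = (5 + (1 - 8))**2 = (5 - 7)**2 = (-2)**2 = 4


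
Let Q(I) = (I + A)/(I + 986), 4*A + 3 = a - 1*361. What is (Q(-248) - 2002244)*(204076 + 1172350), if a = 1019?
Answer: -4067768705045125/1476 ≈ -2.7559e+12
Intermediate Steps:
A = 655/4 (A = -¾ + (1019 - 1*361)/4 = -¾ + (1019 - 361)/4 = -¾ + (¼)*658 = -¾ + 329/2 = 655/4 ≈ 163.75)
Q(I) = (655/4 + I)/(986 + I) (Q(I) = (I + 655/4)/(I + 986) = (655/4 + I)/(986 + I))
(Q(-248) - 2002244)*(204076 + 1172350) = ((655/4 - 248)/(986 - 248) - 2002244)*(204076 + 1172350) = (-337/4/738 - 2002244)*1376426 = ((1/738)*(-337/4) - 2002244)*1376426 = (-337/2952 - 2002244)*1376426 = -5910624625/2952*1376426 = -4067768705045125/1476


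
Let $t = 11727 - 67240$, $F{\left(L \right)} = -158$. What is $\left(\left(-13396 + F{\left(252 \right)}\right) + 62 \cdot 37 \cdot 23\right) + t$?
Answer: $-16305$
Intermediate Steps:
$t = -55513$ ($t = 11727 - 67240 = -55513$)
$\left(\left(-13396 + F{\left(252 \right)}\right) + 62 \cdot 37 \cdot 23\right) + t = \left(\left(-13396 - 158\right) + 62 \cdot 37 \cdot 23\right) - 55513 = \left(-13554 + 2294 \cdot 23\right) - 55513 = \left(-13554 + 52762\right) - 55513 = 39208 - 55513 = -16305$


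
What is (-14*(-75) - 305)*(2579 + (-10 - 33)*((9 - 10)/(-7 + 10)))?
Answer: 5796100/3 ≈ 1.9320e+6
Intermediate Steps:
(-14*(-75) - 305)*(2579 + (-10 - 33)*((9 - 10)/(-7 + 10))) = (1050 - 305)*(2579 - (-43)/3) = 745*(2579 - (-43)/3) = 745*(2579 - 43*(-1/3)) = 745*(2579 + 43/3) = 745*(7780/3) = 5796100/3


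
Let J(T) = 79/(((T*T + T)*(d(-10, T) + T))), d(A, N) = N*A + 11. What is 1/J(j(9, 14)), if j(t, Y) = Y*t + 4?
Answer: -19737770/79 ≈ -2.4985e+5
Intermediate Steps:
d(A, N) = 11 + A*N (d(A, N) = A*N + 11 = 11 + A*N)
j(t, Y) = 4 + Y*t
J(T) = 79/((11 - 9*T)*(T + T²)) (J(T) = 79/(((T*T + T)*((11 - 10*T) + T))) = 79/(((T² + T)*(11 - 9*T))) = 79/(((T + T²)*(11 - 9*T))) = 79/(((11 - 9*T)*(T + T²))) = 79*(1/((11 - 9*T)*(T + T²))) = 79/((11 - 9*T)*(T + T²)))
1/J(j(9, 14)) = 1/(79/((4 + 14*9)*(11 - 9*(4 + 14*9)² + 2*(4 + 14*9)))) = 1/(79/((4 + 126)*(11 - 9*(4 + 126)² + 2*(4 + 126)))) = 1/(79/(130*(11 - 9*130² + 2*130))) = 1/(79*(1/130)/(11 - 9*16900 + 260)) = 1/(79*(1/130)/(11 - 152100 + 260)) = 1/(79*(1/130)/(-151829)) = 1/(79*(1/130)*(-1/151829)) = 1/(-79/19737770) = -19737770/79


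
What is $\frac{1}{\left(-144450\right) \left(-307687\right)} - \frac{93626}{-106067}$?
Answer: $\frac{320095678262459}{362629913756850} \approx 0.88271$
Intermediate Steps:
$\frac{1}{\left(-144450\right) \left(-307687\right)} - \frac{93626}{-106067} = \left(- \frac{1}{144450}\right) \left(- \frac{1}{307687}\right) - - \frac{7202}{8159} = \frac{1}{44445387150} + \frac{7202}{8159} = \frac{320095678262459}{362629913756850}$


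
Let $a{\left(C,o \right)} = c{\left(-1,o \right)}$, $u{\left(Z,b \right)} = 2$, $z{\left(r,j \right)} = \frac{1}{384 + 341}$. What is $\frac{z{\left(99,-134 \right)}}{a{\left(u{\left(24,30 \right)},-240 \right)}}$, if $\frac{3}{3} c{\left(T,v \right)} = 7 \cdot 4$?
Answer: $\frac{1}{20300} \approx 4.9261 \cdot 10^{-5}$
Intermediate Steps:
$z{\left(r,j \right)} = \frac{1}{725}$
$c{\left(T,v \right)} = 28$ ($c{\left(T,v \right)} = 7 \cdot 4 = 28$)
$a{\left(C,o \right)} = 28$
$\frac{z{\left(99,-134 \right)}}{a{\left(u{\left(24,30 \right)},-240 \right)}} = \frac{1}{725 \cdot 28} = \frac{1}{725} \cdot \frac{1}{28} = \frac{1}{20300}$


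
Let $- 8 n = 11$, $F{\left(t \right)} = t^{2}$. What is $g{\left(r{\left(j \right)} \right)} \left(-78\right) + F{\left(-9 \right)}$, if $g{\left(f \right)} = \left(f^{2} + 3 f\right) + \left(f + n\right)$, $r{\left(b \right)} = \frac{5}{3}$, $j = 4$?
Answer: $- \frac{6581}{12} \approx -548.42$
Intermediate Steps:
$n = - \frac{11}{8}$ ($n = \left(- \frac{1}{8}\right) 11 = - \frac{11}{8} \approx -1.375$)
$r{\left(b \right)} = \frac{5}{3}$ ($r{\left(b \right)} = 5 \cdot \frac{1}{3} = \frac{5}{3}$)
$g{\left(f \right)} = - \frac{11}{8} + f^{2} + 4 f$ ($g{\left(f \right)} = \left(f^{2} + 3 f\right) + \left(f - \frac{11}{8}\right) = \left(f^{2} + 3 f\right) + \left(- \frac{11}{8} + f\right) = - \frac{11}{8} + f^{2} + 4 f$)
$g{\left(r{\left(j \right)} \right)} \left(-78\right) + F{\left(-9 \right)} = \left(- \frac{11}{8} + \left(\frac{5}{3}\right)^{2} + 4 \cdot \frac{5}{3}\right) \left(-78\right) + \left(-9\right)^{2} = \left(- \frac{11}{8} + \frac{25}{9} + \frac{20}{3}\right) \left(-78\right) + 81 = \frac{581}{72} \left(-78\right) + 81 = - \frac{7553}{12} + 81 = - \frac{6581}{12}$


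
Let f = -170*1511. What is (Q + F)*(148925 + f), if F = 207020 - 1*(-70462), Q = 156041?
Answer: -46796640235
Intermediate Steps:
f = -256870
F = 277482 (F = 207020 + 70462 = 277482)
(Q + F)*(148925 + f) = (156041 + 277482)*(148925 - 256870) = 433523*(-107945) = -46796640235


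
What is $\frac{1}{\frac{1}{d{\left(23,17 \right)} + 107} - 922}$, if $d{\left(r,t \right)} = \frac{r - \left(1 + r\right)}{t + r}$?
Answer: $- \frac{4279}{3945198} \approx -0.0010846$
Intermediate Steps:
$d{\left(r,t \right)} = - \frac{1}{r + t}$ ($d{\left(r,t \right)} = \frac{r - \left(1 + r\right)}{r + t} = - \frac{1}{r + t}$)
$\frac{1}{\frac{1}{d{\left(23,17 \right)} + 107} - 922} = \frac{1}{\frac{1}{- \frac{1}{23 + 17} + 107} - 922} = \frac{1}{\frac{1}{- \frac{1}{40} + 107} - 922} = \frac{1}{\frac{1}{\frac{4279}{40}} - 922} = \frac{1}{\frac{40}{4279} - 922} = \frac{1}{- \frac{3945198}{4279}} = - \frac{4279}{3945198}$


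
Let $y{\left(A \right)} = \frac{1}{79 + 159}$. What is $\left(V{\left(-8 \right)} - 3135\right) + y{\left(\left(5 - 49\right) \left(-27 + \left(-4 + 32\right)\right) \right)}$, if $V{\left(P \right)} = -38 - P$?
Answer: $- \frac{753269}{238} \approx -3165.0$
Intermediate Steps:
$y{\left(A \right)} = \frac{1}{238}$
$\left(V{\left(-8 \right)} - 3135\right) + y{\left(\left(5 - 49\right) \left(-27 + \left(-4 + 32\right)\right) \right)} = \left(\left(-38 - -8\right) - 3135\right) + \frac{1}{238} = \left(\left(-38 + 8\right) - 3135\right) + \frac{1}{238} = \left(-30 - 3135\right) + \frac{1}{238} = -3165 + \frac{1}{238} = - \frac{753269}{238}$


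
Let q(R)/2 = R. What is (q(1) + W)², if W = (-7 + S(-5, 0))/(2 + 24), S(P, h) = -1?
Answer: 484/169 ≈ 2.8639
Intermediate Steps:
q(R) = 2*R
W = -4/13 (W = (-7 - 1)/(2 + 24) = -8/26 = -8*1/26 = -4/13 ≈ -0.30769)
(q(1) + W)² = (2*1 - 4/13)² = (2 - 4/13)² = (22/13)² = 484/169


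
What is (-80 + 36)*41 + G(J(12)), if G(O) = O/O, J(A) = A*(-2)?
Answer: -1803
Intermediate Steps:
J(A) = -2*A
G(O) = 1
(-80 + 36)*41 + G(J(12)) = (-80 + 36)*41 + 1 = -44*41 + 1 = -1804 + 1 = -1803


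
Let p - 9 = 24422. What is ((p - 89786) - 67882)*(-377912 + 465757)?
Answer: -11704204265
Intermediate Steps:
p = 24431 (p = 9 + 24422 = 24431)
((p - 89786) - 67882)*(-377912 + 465757) = ((24431 - 89786) - 67882)*(-377912 + 465757) = (-65355 - 67882)*87845 = -133237*87845 = -11704204265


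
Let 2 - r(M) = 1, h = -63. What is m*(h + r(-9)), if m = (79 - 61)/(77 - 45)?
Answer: -279/8 ≈ -34.875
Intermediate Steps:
r(M) = 1 (r(M) = 2 - 1*1 = 2 - 1 = 1)
m = 9/16 (m = 18/32 = 18*(1/32) = 9/16 ≈ 0.56250)
m*(h + r(-9)) = 9*(-63 + 1)/16 = (9/16)*(-62) = -279/8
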